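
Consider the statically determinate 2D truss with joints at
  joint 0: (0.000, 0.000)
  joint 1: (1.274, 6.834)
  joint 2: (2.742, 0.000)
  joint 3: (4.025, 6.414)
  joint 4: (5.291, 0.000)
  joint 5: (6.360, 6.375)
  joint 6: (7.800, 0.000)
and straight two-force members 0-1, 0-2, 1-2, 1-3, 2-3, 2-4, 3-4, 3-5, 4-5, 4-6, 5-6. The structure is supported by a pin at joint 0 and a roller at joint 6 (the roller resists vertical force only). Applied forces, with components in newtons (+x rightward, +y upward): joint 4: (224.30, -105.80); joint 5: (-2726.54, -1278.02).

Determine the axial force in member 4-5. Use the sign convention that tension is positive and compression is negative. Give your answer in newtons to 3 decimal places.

N=7 nodes, M=11 members, R=3 reactions → 2N=14, M+R=14
member 0 (0-1): L=6.9517, (cx,cy)=(0.1833,0.9831)
member 1 (0-2): L=2.7420, (cx,cy)=(1.0000,0.0000)
member 2 (1-2): L=6.9899, (cx,cy)=(0.2100,-0.9777)
member 3 (1-3): L=2.7829, (cx,cy)=(0.9885,-0.1509)
member 4 (2-3): L=6.5411, (cx,cy)=(0.1961,0.9806)
member 5 (2-4): L=2.5490, (cx,cy)=(1.0000,0.0000)
member 6 (3-4): L=6.5377, (cx,cy)=(0.1936,-0.9811)
member 7 (3-5): L=2.3353, (cx,cy)=(0.9999,-0.0167)
member 8 (4-5): L=6.4640, (cx,cy)=(0.1654,0.9862)
member 9 (4-6): L=2.5090, (cx,cy)=(1.0000,0.0000)
member 10 (5-6): L=6.5356, (cx,cy)=(0.2203,-0.9754)
solve A·x = −loads:
  F[0-1] = -2541.4389 N (compression)
  F[0-2] = -2036.4868 N (compression)
  F[1-2] = +2717.2292 N (tension)
  F[1-3] = -1048.4283 N (compression)
  F[2-3] = -2709.2564 N (compression)
  F[2-4] = -934.4124 N (compression)
  F[3-4] = +2581.8024 N (tension)
  F[3-5] = -2068.0683 N (compression)
  F[4-5] = -2461.0207 N (compression)
  F[4-6] = -251.7632 N (compression)
  F[5-6] = +1142.6573 N (tension)
  Rx@0 = +2502.2400 N
  Ry@0 = +2498.3966 N
  Ry@6 = -1114.5766 N

-2461.021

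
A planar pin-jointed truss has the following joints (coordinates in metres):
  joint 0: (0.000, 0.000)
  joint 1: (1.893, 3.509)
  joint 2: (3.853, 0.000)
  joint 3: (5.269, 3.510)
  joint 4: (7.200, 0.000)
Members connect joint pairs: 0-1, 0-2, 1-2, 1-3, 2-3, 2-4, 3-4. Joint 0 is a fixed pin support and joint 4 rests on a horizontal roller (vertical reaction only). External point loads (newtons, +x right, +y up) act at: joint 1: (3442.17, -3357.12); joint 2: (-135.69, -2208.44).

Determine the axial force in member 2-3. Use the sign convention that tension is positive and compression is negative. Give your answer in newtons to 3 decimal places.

4036.214

N=5 nodes, M=7 members, R=3 reactions → 2N=10, M+R=10
member 0 (0-1): L=3.9870, (cx,cy)=(0.4748,0.8801)
member 1 (0-2): L=3.8530, (cx,cy)=(1.0000,0.0000)
member 2 (1-2): L=4.0193, (cx,cy)=(0.4876,-0.8730)
member 3 (1-3): L=3.3760, (cx,cy)=(1.0000,0.0003)
member 4 (2-3): L=3.7849, (cx,cy)=(0.3741,0.9274)
member 5 (2-4): L=3.3470, (cx,cy)=(1.0000,0.0000)
member 6 (3-4): L=4.0061, (cx,cy)=(0.4820,-0.8762)
solve A·x = −loads:
  F[0-1] = -2071.9401 N (compression)
  F[0-2] = +4290.2117 N (tension)
  F[1-2] = -1757.8366 N (compression)
  F[1-3] = -3568.6955 N (compression)
  F[2-3] = +4036.2142 N (tension)
  F[2-4] = +2058.6577 N (tension)
  F[3-4] = -4270.9449 N (compression)
  Rx@0 = -3306.4800 N
  Ry@0 = +1823.5153 N
  Ry@4 = +3742.0447 N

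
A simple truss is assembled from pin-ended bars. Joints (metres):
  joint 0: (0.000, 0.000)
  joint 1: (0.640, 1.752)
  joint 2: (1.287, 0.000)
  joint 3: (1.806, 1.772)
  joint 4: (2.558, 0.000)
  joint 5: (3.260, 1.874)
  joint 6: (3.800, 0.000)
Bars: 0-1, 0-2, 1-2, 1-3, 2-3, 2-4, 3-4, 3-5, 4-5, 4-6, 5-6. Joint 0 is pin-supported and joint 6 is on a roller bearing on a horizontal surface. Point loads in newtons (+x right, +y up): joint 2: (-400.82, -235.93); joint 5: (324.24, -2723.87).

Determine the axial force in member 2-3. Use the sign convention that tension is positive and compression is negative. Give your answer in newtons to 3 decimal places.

N=7 nodes, M=11 members, R=3 reactions → 2N=14, M+R=14
member 0 (0-1): L=1.8652, (cx,cy)=(0.3431,0.9393)
member 1 (0-2): L=1.2870, (cx,cy)=(1.0000,0.0000)
member 2 (1-2): L=1.8676, (cx,cy)=(0.3464,-0.9381)
member 3 (1-3): L=1.1662, (cx,cy)=(0.9999,0.0172)
member 4 (2-3): L=1.8464, (cx,cy)=(0.2811,0.9597)
member 5 (2-4): L=1.2710, (cx,cy)=(1.0000,0.0000)
member 6 (3-4): L=1.9250, (cx,cy)=(0.3907,-0.9205)
member 7 (3-5): L=1.4576, (cx,cy)=(0.9975,0.0700)
member 8 (4-5): L=2.0012, (cx,cy)=(0.3508,0.9365)
member 9 (4-6): L=1.2420, (cx,cy)=(1.0000,0.0000)
member 10 (5-6): L=1.9503, (cx,cy)=(0.2769,-0.9609)
solve A·x = −loads:
  F[0-1] = -407.9660 N (compression)
  F[0-2] = +63.4014 N (tension)
  F[1-2] = +403.3792 N (tension)
  F[1-3] = -279.7631 N (compression)
  F[2-3] = -148.4562 N (compression)
  F[2-4] = +645.6902 N (tension)
  F[3-4] = +131.5681 N (tension)
  F[3-5] = -373.7644 N (compression)
  F[4-5] = -129.3319 N (compression)
  F[4-6] = +742.4571 N (tension)
  F[5-6] = -2681.4390 N (compression)
  Rx@0 = +76.5800 N
  Ry@0 = +383.1990 N
  Ry@6 = +2576.6010 N

-148.456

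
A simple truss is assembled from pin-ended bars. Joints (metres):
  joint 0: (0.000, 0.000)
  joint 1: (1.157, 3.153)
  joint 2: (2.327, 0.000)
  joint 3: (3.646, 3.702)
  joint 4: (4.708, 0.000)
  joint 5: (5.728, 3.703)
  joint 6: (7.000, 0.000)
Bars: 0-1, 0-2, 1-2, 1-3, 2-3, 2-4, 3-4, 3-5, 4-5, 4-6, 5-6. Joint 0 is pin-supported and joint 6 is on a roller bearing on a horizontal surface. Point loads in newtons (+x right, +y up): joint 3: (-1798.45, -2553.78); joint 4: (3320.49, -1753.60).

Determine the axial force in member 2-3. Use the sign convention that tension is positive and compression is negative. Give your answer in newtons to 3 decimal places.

N=7 nodes, M=11 members, R=3 reactions → 2N=14, M+R=14
member 0 (0-1): L=3.3586, (cx,cy)=(0.3445,0.9388)
member 1 (0-2): L=2.3270, (cx,cy)=(1.0000,0.0000)
member 2 (1-2): L=3.3631, (cx,cy)=(0.3479,-0.9375)
member 3 (1-3): L=2.5488, (cx,cy)=(0.9765,0.2154)
member 4 (2-3): L=3.9300, (cx,cy)=(0.3356,0.9420)
member 5 (2-4): L=2.3810, (cx,cy)=(1.0000,0.0000)
member 6 (3-4): L=3.8513, (cx,cy)=(0.2757,-0.9612)
member 7 (3-5): L=2.0820, (cx,cy)=(1.0000,0.0005)
member 8 (4-5): L=3.8409, (cx,cy)=(0.2656,0.9641)
member 9 (4-6): L=2.2920, (cx,cy)=(1.0000,0.0000)
member 10 (5-6): L=3.9154, (cx,cy)=(0.3249,-0.9458)
solve A·x = −loads:
  F[0-1] = -2928.1610 N (compression)
  F[0-2] = +2530.7647 N (tension)
  F[1-2] = +2490.8903 N (tension)
  F[1-3] = -1920.3699 N (compression)
  F[2-3] = -2479.0927 N (compression)
  F[2-4] = +4229.3844 N (tension)
  F[3-4] = +202.5364 N (tension)
  F[3-5] = -964.7439 N (compression)
  F[4-5] = +1616.9755 N (tension)
  F[4-6] = +535.3367 N (tension)
  F[5-6] = -1647.8350 N (compression)
  Rx@0 = -1522.0400 N
  Ry@0 = +2748.9273 N
  Ry@6 = +1558.4527 N

-2479.093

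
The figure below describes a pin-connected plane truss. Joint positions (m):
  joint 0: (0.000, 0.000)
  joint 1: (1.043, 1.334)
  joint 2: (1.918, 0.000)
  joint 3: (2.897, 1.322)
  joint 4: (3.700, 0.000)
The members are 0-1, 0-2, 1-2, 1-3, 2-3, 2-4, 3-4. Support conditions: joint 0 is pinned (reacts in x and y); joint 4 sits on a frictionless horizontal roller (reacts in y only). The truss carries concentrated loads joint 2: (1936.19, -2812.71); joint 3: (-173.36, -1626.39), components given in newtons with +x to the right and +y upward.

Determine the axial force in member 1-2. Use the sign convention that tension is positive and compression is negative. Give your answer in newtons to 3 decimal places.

N=5 nodes, M=7 members, R=3 reactions → 2N=10, M+R=10
member 0 (0-1): L=1.6933, (cx,cy)=(0.6159,0.7878)
member 1 (0-2): L=1.9180, (cx,cy)=(1.0000,0.0000)
member 2 (1-2): L=1.5954, (cx,cy)=(0.5485,-0.8362)
member 3 (1-3): L=1.8540, (cx,cy)=(1.0000,-0.0065)
member 4 (2-3): L=1.6450, (cx,cy)=(0.5951,0.8036)
member 5 (2-4): L=1.7820, (cx,cy)=(1.0000,0.0000)
member 6 (3-4): L=1.5468, (cx,cy)=(0.5191,-0.8547)
solve A·x = −loads:
  F[0-1] = -2246.2460 N (compression)
  F[0-2] = +3146.3872 N (tension)
  F[1-2] = +2136.0533 N (tension)
  F[1-3] = -2555.1606 N (compression)
  F[2-3] = +1277.4476 N (tension)
  F[2-4] = +1621.5051 N (tension)
  F[3-4] = -3123.4036 N (compression)
  Rx@0 = -1762.8300 N
  Ry@0 = +1769.5736 N
  Ry@4 = +2669.5264 N

2136.053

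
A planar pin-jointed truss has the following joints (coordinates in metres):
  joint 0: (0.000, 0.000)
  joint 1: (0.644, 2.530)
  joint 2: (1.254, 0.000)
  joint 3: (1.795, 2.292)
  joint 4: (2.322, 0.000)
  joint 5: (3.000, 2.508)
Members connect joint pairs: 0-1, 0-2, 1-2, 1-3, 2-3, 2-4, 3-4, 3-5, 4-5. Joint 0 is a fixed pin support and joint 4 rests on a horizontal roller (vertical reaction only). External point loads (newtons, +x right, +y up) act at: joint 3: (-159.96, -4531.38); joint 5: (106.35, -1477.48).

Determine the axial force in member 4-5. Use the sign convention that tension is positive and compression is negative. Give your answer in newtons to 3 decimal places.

-1629.213

N=6 nodes, M=9 members, R=3 reactions → 2N=12, M+R=12
member 0 (0-1): L=2.6107, (cx,cy)=(0.2467,0.9691)
member 1 (0-2): L=1.2540, (cx,cy)=(1.0000,0.0000)
member 2 (1-2): L=2.6025, (cx,cy)=(0.2344,-0.9721)
member 3 (1-3): L=1.1753, (cx,cy)=(0.9793,-0.2025)
member 4 (2-3): L=2.3550, (cx,cy)=(0.2297,0.9733)
member 5 (2-4): L=1.0680, (cx,cy)=(1.0000,0.0000)
member 6 (3-4): L=2.3518, (cx,cy)=(0.2241,-0.9746)
member 7 (3-5): L=1.2242, (cx,cy)=(0.9843,0.1764)
member 8 (4-5): L=2.5980, (cx,cy)=(0.2610,0.9653)
solve A·x = −loads:
  F[0-1] = -660.4655 N (compression)
  F[0-2] = +109.3132 N (tension)
  F[1-2] = +729.4158 N (tension)
  F[1-3] = -340.9543 N (compression)
  F[2-3] = -728.5818 N (compression)
  F[2-4] = +447.6549 N (tension)
  F[3-4] = -3895.1001 N (compression)
  F[3-5] = +539.9929 N (tension)
  F[4-5] = -1629.2128 N (compression)
  Rx@0 = +53.6100 N
  Ry@0 = +640.0553 N
  Ry@4 = +5368.8047 N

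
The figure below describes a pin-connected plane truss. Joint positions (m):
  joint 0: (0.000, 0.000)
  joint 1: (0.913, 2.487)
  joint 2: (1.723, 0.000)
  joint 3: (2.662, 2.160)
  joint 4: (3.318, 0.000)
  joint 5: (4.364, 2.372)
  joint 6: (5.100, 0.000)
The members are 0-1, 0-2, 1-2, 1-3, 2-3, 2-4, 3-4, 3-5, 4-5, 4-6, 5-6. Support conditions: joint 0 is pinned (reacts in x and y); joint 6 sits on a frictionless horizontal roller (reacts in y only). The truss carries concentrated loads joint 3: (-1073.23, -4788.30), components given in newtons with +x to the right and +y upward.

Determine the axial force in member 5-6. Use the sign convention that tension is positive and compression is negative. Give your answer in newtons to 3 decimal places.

-2140.931

N=7 nodes, M=11 members, R=3 reactions → 2N=14, M+R=14
member 0 (0-1): L=2.6493, (cx,cy)=(0.3446,0.9387)
member 1 (0-2): L=1.7230, (cx,cy)=(1.0000,0.0000)
member 2 (1-2): L=2.6156, (cx,cy)=(0.3097,-0.9508)
member 3 (1-3): L=1.7793, (cx,cy)=(0.9830,-0.1838)
member 4 (2-3): L=2.3553, (cx,cy)=(0.3987,0.9171)
member 5 (2-4): L=1.5950, (cx,cy)=(1.0000,0.0000)
member 6 (3-4): L=2.2574, (cx,cy)=(0.2906,-0.9568)
member 7 (3-5): L=1.7152, (cx,cy)=(0.9923,0.1236)
member 8 (4-5): L=2.5924, (cx,cy)=(0.4035,0.9150)
member 9 (4-6): L=1.7820, (cx,cy)=(1.0000,0.0000)
member 10 (5-6): L=2.4836, (cx,cy)=(0.2963,-0.9551)
solve A·x = −loads:
  F[0-1] = -2922.5703 N (compression)
  F[0-2] = -66.0520 N (compression)
  F[1-2] = +3283.3604 N (tension)
  F[1-3] = -2059.0481 N (compression)
  F[2-3] = -3404.1909 N (compression)
  F[2-4] = +2307.9286 N (tension)
  F[3-4] = -2348.5758 N (compression)
  F[3-5] = -1637.9992 N (compression)
  F[4-5] = +2456.0231 N (tension)
  F[4-6] = +634.4619 N (tension)
  F[5-6] = -2140.9313 N (compression)
  Rx@0 = +1073.2300 N
  Ry@0 = +2743.5396 N
  Ry@6 = +2044.7604 N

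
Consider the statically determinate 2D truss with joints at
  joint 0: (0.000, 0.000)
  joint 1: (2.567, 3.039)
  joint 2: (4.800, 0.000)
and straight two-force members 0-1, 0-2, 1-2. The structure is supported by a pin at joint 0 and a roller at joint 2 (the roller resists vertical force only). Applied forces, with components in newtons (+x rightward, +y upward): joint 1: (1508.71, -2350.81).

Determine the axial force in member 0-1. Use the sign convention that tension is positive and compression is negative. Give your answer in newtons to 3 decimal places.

-181.185

N=3 nodes, M=3 members, R=3 reactions → 2N=6, M+R=6
member 0 (0-1): L=3.9781, (cx,cy)=(0.6453,0.7639)
member 1 (0-2): L=4.8000, (cx,cy)=(1.0000,0.0000)
member 2 (1-2): L=3.7712, (cx,cy)=(0.5921,-0.8058)
solve A·x = −loads:
  F[0-1] = -181.1851 N (compression)
  F[0-2] = +1625.6267 N (tension)
  F[1-2] = -2745.4246 N (compression)
  Rx@0 = -1508.7100 N
  Ry@0 = +138.4144 N
  Ry@2 = +2212.3956 N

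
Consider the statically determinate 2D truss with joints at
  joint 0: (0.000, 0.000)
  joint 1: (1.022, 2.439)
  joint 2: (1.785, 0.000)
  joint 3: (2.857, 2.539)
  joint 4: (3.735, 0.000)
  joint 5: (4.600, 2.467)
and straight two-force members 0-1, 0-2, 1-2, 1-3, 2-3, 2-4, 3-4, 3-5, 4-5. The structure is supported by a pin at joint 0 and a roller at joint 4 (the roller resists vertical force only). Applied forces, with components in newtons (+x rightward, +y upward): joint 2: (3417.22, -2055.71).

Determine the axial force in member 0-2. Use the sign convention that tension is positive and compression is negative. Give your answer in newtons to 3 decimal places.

3866.943

N=6 nodes, M=9 members, R=3 reactions → 2N=12, M+R=12
member 0 (0-1): L=2.6445, (cx,cy)=(0.3865,0.9223)
member 1 (0-2): L=1.7850, (cx,cy)=(1.0000,0.0000)
member 2 (1-2): L=2.5556, (cx,cy)=(0.2986,-0.9544)
member 3 (1-3): L=1.8377, (cx,cy)=(0.9985,0.0544)
member 4 (2-3): L=2.7560, (cx,cy)=(0.3890,0.9213)
member 5 (2-4): L=1.9500, (cx,cy)=(1.0000,0.0000)
member 6 (3-4): L=2.6865, (cx,cy)=(0.3268,-0.9451)
member 7 (3-5): L=1.7445, (cx,cy)=(0.9991,-0.0413)
member 8 (4-5): L=2.6143, (cx,cy)=(0.3309,0.9437)
solve A·x = −loads:
  F[0-1] = -1163.6763 N (compression)
  F[0-2] = +3866.9428 N (tension)
  F[1-2] = +1080.4548 N (tension)
  F[1-3] = -773.4544 N (compression)
  F[2-3] = +1112.1115 N (tension)
  F[2-4] = +339.7358 N (tension)
  F[3-4] = -1039.5307 N (compression)
  F[3-5] = -0.0000 N (tension)
  F[4-5] = +0.0000 N (tension)
  Rx@0 = -3417.2200 N
  Ry@0 = +1073.2622 N
  Ry@4 = +982.4478 N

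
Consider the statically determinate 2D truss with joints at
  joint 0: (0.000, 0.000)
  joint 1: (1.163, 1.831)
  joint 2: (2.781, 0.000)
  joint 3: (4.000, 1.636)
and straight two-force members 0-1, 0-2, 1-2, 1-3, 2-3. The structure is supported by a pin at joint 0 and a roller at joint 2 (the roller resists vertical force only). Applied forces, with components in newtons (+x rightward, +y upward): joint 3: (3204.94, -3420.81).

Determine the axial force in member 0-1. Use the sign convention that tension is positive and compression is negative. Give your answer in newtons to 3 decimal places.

4009.923

N=4 nodes, M=5 members, R=3 reactions → 2N=8, M+R=8
member 0 (0-1): L=2.1691, (cx,cy)=(0.5362,0.8441)
member 1 (0-2): L=2.7810, (cx,cy)=(1.0000,0.0000)
member 2 (1-2): L=2.4435, (cx,cy)=(0.6622,-0.7493)
member 3 (1-3): L=2.8437, (cx,cy)=(0.9976,-0.0686)
member 4 (2-3): L=2.0402, (cx,cy)=(0.5975,0.8019)
solve A·x = −loads:
  F[0-1] = +4009.9230 N (tension)
  F[0-2] = +1054.9822 N (tension)
  F[1-2] = -5019.1124 N (compression)
  F[1-3] = +5486.4101 N (tension)
  F[2-3] = -3796.8254 N (compression)
  Rx@0 = -3204.9400 N
  Ry@0 = -3384.8433 N
  Ry@2 = +6805.6533 N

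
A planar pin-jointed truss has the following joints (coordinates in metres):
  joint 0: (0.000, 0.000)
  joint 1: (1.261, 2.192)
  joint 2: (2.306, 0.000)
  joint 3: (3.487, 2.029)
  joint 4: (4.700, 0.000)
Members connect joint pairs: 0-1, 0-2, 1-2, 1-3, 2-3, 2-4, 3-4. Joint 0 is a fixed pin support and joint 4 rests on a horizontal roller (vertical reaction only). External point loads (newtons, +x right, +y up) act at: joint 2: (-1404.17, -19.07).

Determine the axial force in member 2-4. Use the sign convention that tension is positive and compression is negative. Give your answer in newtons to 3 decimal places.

5.594

N=5 nodes, M=7 members, R=3 reactions → 2N=10, M+R=10
member 0 (0-1): L=2.5288, (cx,cy)=(0.4986,0.8668)
member 1 (0-2): L=2.3060, (cx,cy)=(1.0000,0.0000)
member 2 (1-2): L=2.4284, (cx,cy)=(0.4303,-0.9027)
member 3 (1-3): L=2.2320, (cx,cy)=(0.9973,-0.0730)
member 4 (2-3): L=2.3477, (cx,cy)=(0.5030,0.8643)
member 5 (2-4): L=2.3940, (cx,cy)=(1.0000,0.0000)
member 6 (3-4): L=2.3639, (cx,cy)=(0.5131,-0.8583)
solve A·x = −loads:
  F[0-1] = -11.2061 N (compression)
  F[0-2] = -1398.5821 N (compression)
  F[1-2] = +11.6198 N (tension)
  F[1-3] = -10.6167 N (compression)
  F[2-3] = +9.9289 N (tension)
  F[2-4] = +5.5936 N (tension)
  F[3-4] = -10.9010 N (compression)
  Rx@0 = +1404.1700 N
  Ry@0 = +9.7135 N
  Ry@4 = +9.3565 N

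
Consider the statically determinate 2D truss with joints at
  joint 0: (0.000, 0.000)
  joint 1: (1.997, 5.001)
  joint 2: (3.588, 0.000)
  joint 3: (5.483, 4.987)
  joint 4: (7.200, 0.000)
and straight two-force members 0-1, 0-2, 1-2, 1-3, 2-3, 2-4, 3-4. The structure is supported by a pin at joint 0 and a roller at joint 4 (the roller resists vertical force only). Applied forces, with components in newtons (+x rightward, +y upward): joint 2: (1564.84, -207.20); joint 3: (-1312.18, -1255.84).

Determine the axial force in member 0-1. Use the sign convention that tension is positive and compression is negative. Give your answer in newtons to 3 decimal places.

N=5 nodes, M=7 members, R=3 reactions → 2N=10, M+R=10
member 0 (0-1): L=5.3850, (cx,cy)=(0.3708,0.9287)
member 1 (0-2): L=3.5880, (cx,cy)=(1.0000,0.0000)
member 2 (1-2): L=5.2480, (cx,cy)=(0.3032,-0.9529)
member 3 (1-3): L=3.4860, (cx,cy)=(1.0000,-0.0040)
member 4 (2-3): L=5.3349, (cx,cy)=(0.3552,0.9348)
member 5 (2-4): L=3.6120, (cx,cy)=(1.0000,0.0000)
member 6 (3-4): L=5.2743, (cx,cy)=(0.3255,-0.9455)
solve A·x = −loads:
  F[0-1] = -1413.0541 N (compression)
  F[0-2] = +776.6859 N (tension)
  F[1-2] = +1381.0771 N (tension)
  F[1-3] = -942.7268 N (compression)
  F[2-3] = -1186.2390 N (compression)
  F[2-4] = +51.9007 N (tension)
  F[3-4] = -159.4292 N (compression)
  Rx@0 = -252.6600 N
  Ry@0 = +1312.2952 N
  Ry@4 = +150.7448 N

-1413.054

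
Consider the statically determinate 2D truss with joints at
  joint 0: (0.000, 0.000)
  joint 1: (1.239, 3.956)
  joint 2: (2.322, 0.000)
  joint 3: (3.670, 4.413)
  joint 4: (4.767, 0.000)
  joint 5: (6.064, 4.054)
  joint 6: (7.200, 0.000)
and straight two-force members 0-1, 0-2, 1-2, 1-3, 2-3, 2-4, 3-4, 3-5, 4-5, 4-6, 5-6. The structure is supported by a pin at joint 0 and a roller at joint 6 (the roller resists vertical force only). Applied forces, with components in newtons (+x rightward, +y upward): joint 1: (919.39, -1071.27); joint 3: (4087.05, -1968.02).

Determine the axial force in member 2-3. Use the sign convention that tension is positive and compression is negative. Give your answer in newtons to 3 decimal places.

N=7 nodes, M=11 members, R=3 reactions → 2N=14, M+R=14
member 0 (0-1): L=4.1455, (cx,cy)=(0.2989,0.9543)
member 1 (0-2): L=2.3220, (cx,cy)=(1.0000,0.0000)
member 2 (1-2): L=4.1016, (cx,cy)=(0.2640,-0.9645)
member 3 (1-3): L=2.4736, (cx,cy)=(0.9828,0.1848)
member 4 (2-3): L=4.6143, (cx,cy)=(0.2921,0.9564)
member 5 (2-4): L=2.4450, (cx,cy)=(1.0000,0.0000)
member 6 (3-4): L=4.5473, (cx,cy)=(0.2412,-0.9705)
member 7 (3-5): L=2.4208, (cx,cy)=(0.9889,-0.1483)
member 8 (4-5): L=4.2564, (cx,cy)=(0.3047,0.9524)
member 9 (4-6): L=2.4330, (cx,cy)=(1.0000,0.0000)
member 10 (5-6): L=4.2102, (cx,cy)=(0.2698,-0.9629)
solve A·x = −loads:
  F[0-1] = +1213.8605 N (tension)
  F[0-2] = +4643.6422 N (tension)
  F[1-2] = -2301.7149 N (compression)
  F[1-3] = +52.0618 N (tension)
  F[2-3] = +2321.2896 N (tension)
  F[2-4] = +3357.7523 N (tension)
  F[3-4] = -3953.9629 N (compression)
  F[3-5] = -2430.7696 N (compression)
  F[4-5] = +4028.7784 N (tension)
  F[4-6] = +1176.2577 N (tension)
  F[5-6] = -4359.3557 N (compression)
  Rx@0 = -5006.4400 N
  Ry@0 = -1158.3760 N
  Ry@6 = +4197.6660 N

2321.290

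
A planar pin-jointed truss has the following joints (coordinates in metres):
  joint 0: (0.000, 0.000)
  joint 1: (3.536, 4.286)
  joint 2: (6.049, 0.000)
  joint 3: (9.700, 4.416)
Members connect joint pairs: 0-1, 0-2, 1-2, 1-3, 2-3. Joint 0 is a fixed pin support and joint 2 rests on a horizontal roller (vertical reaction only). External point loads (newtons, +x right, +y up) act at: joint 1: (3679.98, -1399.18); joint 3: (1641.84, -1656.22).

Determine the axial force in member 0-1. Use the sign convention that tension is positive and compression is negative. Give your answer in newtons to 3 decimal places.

5476.516

N=4 nodes, M=5 members, R=3 reactions → 2N=8, M+R=8
member 0 (0-1): L=5.5564, (cx,cy)=(0.6364,0.7714)
member 1 (0-2): L=6.0490, (cx,cy)=(1.0000,0.0000)
member 2 (1-2): L=4.9684, (cx,cy)=(0.5058,-0.8627)
member 3 (1-3): L=6.1654, (cx,cy)=(0.9998,0.0211)
member 4 (2-3): L=5.7298, (cx,cy)=(0.6372,0.7707)
solve A·x = −loads:
  F[0-1] = +5476.5160 N (tension)
  F[0-2] = +1836.6293 N (tension)
  F[1-2] = -6444.0327 N (compression)
  F[1-3] = +3065.2645 N (tension)
  F[2-3] = -2232.8304 N (compression)
  Rx@0 = -5321.8200 N
  Ry@0 = -4224.4139 N
  Ry@2 = +7279.8139 N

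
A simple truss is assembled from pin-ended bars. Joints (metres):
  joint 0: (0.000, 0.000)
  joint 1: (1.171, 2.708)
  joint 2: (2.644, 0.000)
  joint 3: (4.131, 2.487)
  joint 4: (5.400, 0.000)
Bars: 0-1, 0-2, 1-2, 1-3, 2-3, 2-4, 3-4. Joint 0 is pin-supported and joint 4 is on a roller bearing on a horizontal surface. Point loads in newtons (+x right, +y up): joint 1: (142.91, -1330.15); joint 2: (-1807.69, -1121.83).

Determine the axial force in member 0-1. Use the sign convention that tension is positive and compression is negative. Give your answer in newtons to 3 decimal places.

N=5 nodes, M=7 members, R=3 reactions → 2N=10, M+R=10
member 0 (0-1): L=2.9503, (cx,cy)=(0.3969,0.9179)
member 1 (0-2): L=2.6440, (cx,cy)=(1.0000,0.0000)
member 2 (1-2): L=3.0827, (cx,cy)=(0.4778,-0.8785)
member 3 (1-3): L=2.9682, (cx,cy)=(0.9972,-0.0745)
member 4 (2-3): L=2.8976, (cx,cy)=(0.5132,0.8583)
member 5 (2-4): L=2.7560, (cx,cy)=(1.0000,0.0000)
member 6 (3-4): L=2.7920, (cx,cy)=(0.4545,-0.8907)
solve A·x = −loads:
  F[0-1] = -1680.6332 N (compression)
  F[0-2] = -997.7309 N (compression)
  F[1-2] = +323.8221 N (tension)
  F[1-3] = -967.3758 N (compression)
  F[2-3] = +975.6303 N (tension)
  F[2-4] = +464.0210 N (tension)
  F[3-4] = -1020.9368 N (compression)
  Rx@0 = +1664.7800 N
  Ry@0 = +1542.5866 N
  Ry@4 = +909.3934 N

-1680.633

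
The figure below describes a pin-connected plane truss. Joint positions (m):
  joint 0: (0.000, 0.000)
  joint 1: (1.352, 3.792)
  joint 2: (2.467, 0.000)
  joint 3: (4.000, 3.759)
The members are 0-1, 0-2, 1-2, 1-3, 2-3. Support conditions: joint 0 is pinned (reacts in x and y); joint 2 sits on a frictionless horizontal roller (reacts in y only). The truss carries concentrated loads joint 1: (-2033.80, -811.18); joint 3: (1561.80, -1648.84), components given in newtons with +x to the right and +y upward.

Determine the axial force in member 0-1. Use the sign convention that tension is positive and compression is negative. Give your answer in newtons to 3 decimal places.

-93.883

N=4 nodes, M=5 members, R=3 reactions → 2N=8, M+R=8
member 0 (0-1): L=4.0258, (cx,cy)=(0.3358,0.9419)
member 1 (0-2): L=2.4670, (cx,cy)=(1.0000,0.0000)
member 2 (1-2): L=3.9525, (cx,cy)=(0.2821,-0.9594)
member 3 (1-3): L=2.6482, (cx,cy)=(0.9999,-0.0125)
member 4 (2-3): L=4.0596, (cx,cy)=(0.3776,0.9260)
solve A·x = −loads:
  F[0-1] = -93.8828 N (compression)
  F[0-2] = -440.4711 N (compression)
  F[1-2] = -782.2219 N (compression)
  F[1-3] = +2223.1068 N (tension)
  F[2-3] = -1750.7668 N (compression)
  Rx@0 = +472.0000 N
  Ry@0 = +88.4302 N
  Ry@2 = +2371.5898 N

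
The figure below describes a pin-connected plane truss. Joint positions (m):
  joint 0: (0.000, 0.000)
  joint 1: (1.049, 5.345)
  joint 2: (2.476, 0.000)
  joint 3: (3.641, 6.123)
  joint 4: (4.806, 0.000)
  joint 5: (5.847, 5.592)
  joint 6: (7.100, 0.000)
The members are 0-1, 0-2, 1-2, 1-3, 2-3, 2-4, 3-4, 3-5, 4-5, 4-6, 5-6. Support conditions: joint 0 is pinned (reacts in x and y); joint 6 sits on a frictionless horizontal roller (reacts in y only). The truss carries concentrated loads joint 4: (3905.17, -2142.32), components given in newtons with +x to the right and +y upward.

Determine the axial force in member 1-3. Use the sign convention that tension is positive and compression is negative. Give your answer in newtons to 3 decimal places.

N=7 nodes, M=11 members, R=3 reactions → 2N=14, M+R=14
member 0 (0-1): L=5.4470, (cx,cy)=(0.1926,0.9813)
member 1 (0-2): L=2.4760, (cx,cy)=(1.0000,0.0000)
member 2 (1-2): L=5.5322, (cx,cy)=(0.2579,-0.9662)
member 3 (1-3): L=2.7062, (cx,cy)=(0.9578,0.2875)
member 4 (2-3): L=6.2328, (cx,cy)=(0.1869,0.9824)
member 5 (2-4): L=2.3300, (cx,cy)=(1.0000,0.0000)
member 6 (3-4): L=6.2328, (cx,cy)=(0.1869,-0.9824)
member 7 (3-5): L=2.2690, (cx,cy)=(0.9722,-0.2340)
member 8 (4-5): L=5.6881, (cx,cy)=(0.1830,0.9831)
member 9 (4-6): L=2.2940, (cx,cy)=(1.0000,0.0000)
member 10 (5-6): L=5.7307, (cx,cy)=(0.2186,-0.9758)
solve A·x = −loads:
  F[0-1] = -705.3851 N (compression)
  F[0-2] = +4041.0161 N (tension)
  F[1-2] = +624.2013 N (tension)
  F[1-3] = -309.9389 N (compression)
  F[2-3] = -613.8973 N (compression)
  F[2-4] = +4316.7704 N (tension)
  F[3-4] = +844.1095 N (tension)
  F[3-5] = -585.6381 N (compression)
  F[4-5] = +1335.6455 N (tension)
  F[4-6] = +324.9329 N (tension)
  F[5-6] = -1486.0975 N (compression)
  Rx@0 = -3905.1700 N
  Ry@0 = +692.1806 N
  Ry@6 = +1450.1394 N

-309.939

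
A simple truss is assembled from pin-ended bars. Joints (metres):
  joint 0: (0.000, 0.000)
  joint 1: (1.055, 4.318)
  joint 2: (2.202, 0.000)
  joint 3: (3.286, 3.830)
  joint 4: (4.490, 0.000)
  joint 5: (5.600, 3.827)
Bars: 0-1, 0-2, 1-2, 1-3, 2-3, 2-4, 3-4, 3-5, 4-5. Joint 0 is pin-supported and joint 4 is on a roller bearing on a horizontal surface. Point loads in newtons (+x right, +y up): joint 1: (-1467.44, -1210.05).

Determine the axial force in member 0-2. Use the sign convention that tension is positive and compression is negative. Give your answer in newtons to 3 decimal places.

-896.461

N=6 nodes, M=9 members, R=3 reactions → 2N=12, M+R=12
member 0 (0-1): L=4.4450, (cx,cy)=(0.2373,0.9714)
member 1 (0-2): L=2.2020, (cx,cy)=(1.0000,0.0000)
member 2 (1-2): L=4.4677, (cx,cy)=(0.2567,-0.9665)
member 3 (1-3): L=2.2837, (cx,cy)=(0.9769,-0.2137)
member 4 (2-3): L=3.9804, (cx,cy)=(0.2723,0.9622)
member 5 (2-4): L=2.2880, (cx,cy)=(1.0000,0.0000)
member 6 (3-4): L=4.0148, (cx,cy)=(0.2999,-0.9540)
member 7 (3-5): L=2.3140, (cx,cy)=(1.0000,-0.0013)
member 8 (4-5): L=3.9847, (cx,cy)=(0.2786,0.9604)
solve A·x = −loads:
  F[0-1] = -2405.6965 N (compression)
  F[0-2] = -896.4610 N (compression)
  F[1-2] = +1022.5075 N (tension)
  F[1-3] = +648.9422 N (tension)
  F[2-3] = -1027.0555 N (compression)
  F[2-4] = -354.2542 N (compression)
  F[3-4] = +1181.2751 N (tension)
  F[3-5] = -0.0000 N (tension)
  F[4-5] = +0.0000 N (tension)
  Rx@0 = +1467.4400 N
  Ry@0 = +2336.9549 N
  Ry@4 = -1126.9049 N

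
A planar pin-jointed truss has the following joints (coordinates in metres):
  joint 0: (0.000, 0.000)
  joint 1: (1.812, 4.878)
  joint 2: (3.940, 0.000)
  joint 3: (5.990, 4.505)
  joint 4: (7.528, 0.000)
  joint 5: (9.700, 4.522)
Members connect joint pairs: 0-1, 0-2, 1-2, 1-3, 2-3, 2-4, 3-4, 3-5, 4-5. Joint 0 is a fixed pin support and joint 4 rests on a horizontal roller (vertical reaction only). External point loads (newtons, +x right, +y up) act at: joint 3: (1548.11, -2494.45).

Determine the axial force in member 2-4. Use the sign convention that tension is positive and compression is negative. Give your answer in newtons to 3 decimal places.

993.901

N=6 nodes, M=9 members, R=3 reactions → 2N=12, M+R=12
member 0 (0-1): L=5.2037, (cx,cy)=(0.3482,0.9374)
member 1 (0-2): L=3.9400, (cx,cy)=(1.0000,0.0000)
member 2 (1-2): L=5.3220, (cx,cy)=(0.3999,-0.9166)
member 3 (1-3): L=4.1946, (cx,cy)=(0.9960,-0.0889)
member 4 (2-3): L=4.9495, (cx,cy)=(0.4142,0.9102)
member 5 (2-4): L=3.5880, (cx,cy)=(1.0000,0.0000)
member 6 (3-4): L=4.7603, (cx,cy)=(0.3231,-0.9464)
member 7 (3-5): L=3.7100, (cx,cy)=(1.0000,0.0046)
member 8 (4-5): L=5.0166, (cx,cy)=(0.4330,0.9014)
solve A·x = −loads:
  F[0-1] = +444.6415 N (tension)
  F[0-2] = +1393.2789 N (tension)
  F[1-2] = -488.8696 N (compression)
  F[1-3] = +351.7001 N (tension)
  F[2-3] = +492.2996 N (tension)
  F[2-4] = +993.9008 N (tension)
  F[3-4] = -3076.2467 N (compression)
  F[3-5] = +0.0000 N (tension)
  F[4-5] = -0.0000 N (compression)
  Rx@0 = -1548.1100 N
  Ry@0 = -416.8134 N
  Ry@4 = +2911.2634 N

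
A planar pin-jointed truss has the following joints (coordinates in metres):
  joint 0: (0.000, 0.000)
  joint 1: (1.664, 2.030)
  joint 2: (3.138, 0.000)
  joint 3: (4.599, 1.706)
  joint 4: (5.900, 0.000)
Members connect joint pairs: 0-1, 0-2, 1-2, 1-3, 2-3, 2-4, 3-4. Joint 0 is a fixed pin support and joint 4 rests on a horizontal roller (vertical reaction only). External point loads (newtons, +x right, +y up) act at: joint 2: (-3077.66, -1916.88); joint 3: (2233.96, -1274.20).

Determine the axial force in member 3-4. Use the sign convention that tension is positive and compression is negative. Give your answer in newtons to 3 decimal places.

N=5 nodes, M=7 members, R=3 reactions → 2N=10, M+R=10
member 0 (0-1): L=2.6248, (cx,cy)=(0.6339,0.7734)
member 1 (0-2): L=3.1380, (cx,cy)=(1.0000,0.0000)
member 2 (1-2): L=2.5087, (cx,cy)=(0.5876,-0.8092)
member 3 (1-3): L=2.9528, (cx,cy)=(0.9940,-0.1097)
member 4 (2-3): L=2.2461, (cx,cy)=(0.6505,0.7595)
member 5 (2-4): L=2.7620, (cx,cy)=(1.0000,0.0000)
member 6 (3-4): L=2.1455, (cx,cy)=(0.6064,-0.7952)
solve A·x = −loads:
  F[0-1] = -688.3764 N (compression)
  F[0-2] = -407.3087 N (compression)
  F[1-2] = +779.9715 N (tension)
  F[1-3] = -900.1025 N (compression)
  F[2-3] = +1692.7886 N (tension)
  F[2-4] = +2027.5342 N (tension)
  F[3-4] = -3343.5908 N (compression)
  Rx@0 = +843.7000 N
  Ry@0 = +532.3764 N
  Ry@4 = +2658.7036 N

-3343.591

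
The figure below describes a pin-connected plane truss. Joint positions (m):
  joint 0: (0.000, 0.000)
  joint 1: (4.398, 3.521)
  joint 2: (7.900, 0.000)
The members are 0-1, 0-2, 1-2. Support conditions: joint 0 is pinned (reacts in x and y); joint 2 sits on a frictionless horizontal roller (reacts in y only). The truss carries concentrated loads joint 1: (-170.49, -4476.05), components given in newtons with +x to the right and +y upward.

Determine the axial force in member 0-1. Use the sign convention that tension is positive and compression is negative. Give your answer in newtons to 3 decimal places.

-3296.413

N=3 nodes, M=3 members, R=3 reactions → 2N=6, M+R=6
member 0 (0-1): L=5.6338, (cx,cy)=(0.7806,0.6250)
member 1 (0-2): L=7.9000, (cx,cy)=(1.0000,0.0000)
member 2 (1-2): L=4.9660, (cx,cy)=(0.7052,-0.7090)
solve A·x = −loads:
  F[0-1] = -3296.4125 N (compression)
  F[0-2] = +2402.8334 N (tension)
  F[1-2] = -3407.3503 N (compression)
  Rx@0 = +170.4900 N
  Ry@0 = +2060.1800 N
  Ry@2 = +2415.8700 N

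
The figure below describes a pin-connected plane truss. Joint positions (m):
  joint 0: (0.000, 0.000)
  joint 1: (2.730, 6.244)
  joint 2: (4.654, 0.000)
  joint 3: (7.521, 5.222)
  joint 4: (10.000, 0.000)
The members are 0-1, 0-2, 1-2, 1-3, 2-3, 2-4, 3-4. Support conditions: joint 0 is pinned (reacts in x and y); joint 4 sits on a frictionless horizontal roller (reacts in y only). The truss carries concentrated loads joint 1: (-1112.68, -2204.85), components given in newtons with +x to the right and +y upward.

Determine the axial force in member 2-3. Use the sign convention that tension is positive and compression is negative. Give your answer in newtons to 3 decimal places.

N=5 nodes, M=7 members, R=3 reactions → 2N=10, M+R=10
member 0 (0-1): L=6.8147, (cx,cy)=(0.4006,0.9163)
member 1 (0-2): L=4.6540, (cx,cy)=(1.0000,0.0000)
member 2 (1-2): L=6.5337, (cx,cy)=(0.2945,-0.9557)
member 3 (1-3): L=4.8988, (cx,cy)=(0.9780,-0.2086)
member 4 (2-3): L=5.9573, (cx,cy)=(0.4813,0.8766)
member 5 (2-4): L=5.3460, (cx,cy)=(1.0000,0.0000)
member 6 (3-4): L=5.7805, (cx,cy)=(0.4289,-0.9034)
solve A·x = −loads:
  F[0-1] = -2507.6991 N (compression)
  F[0-2] = -108.0875 N (compression)
  F[1-2] = +78.1508 N (tension)
  F[1-3] = +86.9883 N (tension)
  F[2-3] = -85.2014 N (compression)
  F[2-4] = -44.0701 N (compression)
  F[3-4] = +102.7628 N (tension)
  Rx@0 = +1112.6800 N
  Ry@0 = +2297.6833 N
  Ry@4 = -92.8333 N

-85.201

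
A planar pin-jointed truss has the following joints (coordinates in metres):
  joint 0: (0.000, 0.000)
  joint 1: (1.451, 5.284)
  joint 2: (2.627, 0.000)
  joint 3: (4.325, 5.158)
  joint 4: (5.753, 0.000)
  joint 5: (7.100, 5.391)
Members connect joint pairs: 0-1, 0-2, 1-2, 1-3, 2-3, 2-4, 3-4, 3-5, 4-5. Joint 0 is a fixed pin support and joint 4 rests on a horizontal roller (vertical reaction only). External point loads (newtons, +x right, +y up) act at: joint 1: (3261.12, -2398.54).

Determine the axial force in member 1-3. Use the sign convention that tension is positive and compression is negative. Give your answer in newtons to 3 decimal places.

-2152.930

N=6 nodes, M=9 members, R=3 reactions → 2N=12, M+R=12
member 0 (0-1): L=5.4796, (cx,cy)=(0.2648,0.9643)
member 1 (0-2): L=2.6270, (cx,cy)=(1.0000,0.0000)
member 2 (1-2): L=5.4133, (cx,cy)=(0.2172,-0.9761)
member 3 (1-3): L=2.8768, (cx,cy)=(0.9990,-0.0438)
member 4 (2-3): L=5.4303, (cx,cy)=(0.3127,0.9499)
member 5 (2-4): L=3.1260, (cx,cy)=(1.0000,0.0000)
member 6 (3-4): L=5.3520, (cx,cy)=(0.2668,-0.9637)
member 7 (3-5): L=2.7848, (cx,cy)=(0.9965,0.0837)
member 8 (4-5): L=5.5567, (cx,cy)=(0.2424,0.9702)
solve A·x = −loads:
  F[0-1] = +1246.1592 N (tension)
  F[0-2] = +2931.1368 N (tension)
  F[1-2] = -3591.6976 N (compression)
  F[1-3] = -2152.9303 N (compression)
  F[2-3] = +3691.0030 N (tension)
  F[2-4] = +996.7250 N (tension)
  F[3-4] = -3735.6408 N (compression)
  F[3-5] = -0.0000 N (compression)
  F[4-5] = +0.0000 N (tension)
  Rx@0 = -3261.1200 N
  Ry@0 = -1201.6755 N
  Ry@4 = +3600.2155 N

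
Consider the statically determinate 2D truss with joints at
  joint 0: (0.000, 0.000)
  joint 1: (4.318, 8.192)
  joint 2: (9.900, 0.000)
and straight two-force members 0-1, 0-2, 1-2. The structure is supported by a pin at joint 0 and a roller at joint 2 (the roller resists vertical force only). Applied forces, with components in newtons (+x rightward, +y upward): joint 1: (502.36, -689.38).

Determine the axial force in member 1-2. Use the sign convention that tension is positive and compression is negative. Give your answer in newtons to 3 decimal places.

N=3 nodes, M=3 members, R=3 reactions → 2N=6, M+R=6
member 0 (0-1): L=9.2603, (cx,cy)=(0.4663,0.8846)
member 1 (0-2): L=9.9000, (cx,cy)=(1.0000,0.0000)
member 2 (1-2): L=9.9130, (cx,cy)=(0.5631,-0.8264)
solve A·x = −loads:
  F[0-1] = +30.5113 N (tension)
  F[0-2] = +488.1329 N (tension)
  F[1-2] = -866.8688 N (compression)
  Rx@0 = -502.3600 N
  Ry@0 = -26.9913 N
  Ry@2 = +716.3713 N

-866.869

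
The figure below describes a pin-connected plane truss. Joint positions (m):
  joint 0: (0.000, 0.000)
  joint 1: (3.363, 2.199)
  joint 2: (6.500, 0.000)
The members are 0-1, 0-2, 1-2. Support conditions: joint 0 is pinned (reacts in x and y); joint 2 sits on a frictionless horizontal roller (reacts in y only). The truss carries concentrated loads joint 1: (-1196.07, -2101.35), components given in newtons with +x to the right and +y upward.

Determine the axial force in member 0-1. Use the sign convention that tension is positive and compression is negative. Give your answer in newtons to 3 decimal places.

-2592.477

N=3 nodes, M=3 members, R=3 reactions → 2N=6, M+R=6
member 0 (0-1): L=4.0181, (cx,cy)=(0.8370,0.5473)
member 1 (0-2): L=6.5000, (cx,cy)=(1.0000,0.0000)
member 2 (1-2): L=3.8310, (cx,cy)=(0.8189,-0.5740)
solve A·x = −loads:
  F[0-1] = -2592.4770 N (compression)
  F[0-2] = +973.7203 N (tension)
  F[1-2] = -1189.1292 N (compression)
  Rx@0 = +1196.0700 N
  Ry@0 = +1418.7835 N
  Ry@2 = +682.5665 N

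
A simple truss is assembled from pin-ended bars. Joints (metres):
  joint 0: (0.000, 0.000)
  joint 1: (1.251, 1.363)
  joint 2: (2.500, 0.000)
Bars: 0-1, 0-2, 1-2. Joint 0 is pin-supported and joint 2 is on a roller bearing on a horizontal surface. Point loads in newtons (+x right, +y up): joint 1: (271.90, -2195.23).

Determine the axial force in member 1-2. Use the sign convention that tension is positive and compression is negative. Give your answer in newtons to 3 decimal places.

-1691.021

N=3 nodes, M=3 members, R=3 reactions → 2N=6, M+R=6
member 0 (0-1): L=1.8501, (cx,cy)=(0.6762,0.7367)
member 1 (0-2): L=2.5000, (cx,cy)=(1.0000,0.0000)
member 2 (1-2): L=1.8487, (cx,cy)=(0.6756,-0.7373)
solve A·x = −loads:
  F[0-1] = -1287.4459 N (compression)
  F[0-2] = +1142.4574 N (tension)
  F[1-2] = -1691.0210 N (compression)
  Rx@0 = -271.9000 N
  Ry@0 = +948.4970 N
  Ry@2 = +1246.7330 N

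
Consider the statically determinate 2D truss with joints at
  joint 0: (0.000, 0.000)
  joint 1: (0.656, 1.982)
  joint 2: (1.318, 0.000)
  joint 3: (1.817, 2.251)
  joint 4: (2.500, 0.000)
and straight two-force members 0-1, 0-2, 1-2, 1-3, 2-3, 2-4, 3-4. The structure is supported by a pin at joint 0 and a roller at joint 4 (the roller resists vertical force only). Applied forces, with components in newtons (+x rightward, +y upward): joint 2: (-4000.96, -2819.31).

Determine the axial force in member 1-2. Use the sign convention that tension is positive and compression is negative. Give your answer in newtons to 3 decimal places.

1204.380

N=5 nodes, M=7 members, R=3 reactions → 2N=10, M+R=10
member 0 (0-1): L=2.0877, (cx,cy)=(0.3142,0.9494)
member 1 (0-2): L=1.3180, (cx,cy)=(1.0000,0.0000)
member 2 (1-2): L=2.0896, (cx,cy)=(0.3168,-0.9485)
member 3 (1-3): L=1.1918, (cx,cy)=(0.9742,0.2257)
member 4 (2-3): L=2.3056, (cx,cy)=(0.2164,0.9763)
member 5 (2-4): L=1.1820, (cx,cy)=(1.0000,0.0000)
member 6 (3-4): L=2.3523, (cx,cy)=(0.2903,-0.9569)
solve A·x = −loads:
  F[0-1] = -1404.0842 N (compression)
  F[0-2] = -3559.7753 N (compression)
  F[1-2] = +1204.3803 N (tension)
  F[1-3] = -844.5297 N (compression)
  F[2-3] = +1717.6756 N (tension)
  F[2-4] = +450.9864 N (tension)
  F[3-4] = -1553.2534 N (compression)
  Rx@0 = +4000.9600 N
  Ry@0 = +1332.9698 N
  Ry@4 = +1486.3402 N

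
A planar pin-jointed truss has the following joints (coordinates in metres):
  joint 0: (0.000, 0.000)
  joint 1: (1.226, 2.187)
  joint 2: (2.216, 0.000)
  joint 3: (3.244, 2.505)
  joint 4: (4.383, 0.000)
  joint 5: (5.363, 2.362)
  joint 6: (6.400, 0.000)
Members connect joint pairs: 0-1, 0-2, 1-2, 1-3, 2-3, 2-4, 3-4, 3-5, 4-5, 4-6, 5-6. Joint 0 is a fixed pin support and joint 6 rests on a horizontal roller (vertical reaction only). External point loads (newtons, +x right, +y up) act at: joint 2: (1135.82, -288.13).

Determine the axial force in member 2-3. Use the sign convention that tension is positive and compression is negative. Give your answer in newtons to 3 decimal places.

138.185

N=7 nodes, M=11 members, R=3 reactions → 2N=14, M+R=14
member 0 (0-1): L=2.5072, (cx,cy)=(0.4890,0.8723)
member 1 (0-2): L=2.2160, (cx,cy)=(1.0000,0.0000)
member 2 (1-2): L=2.4006, (cx,cy)=(0.4124,-0.9110)
member 3 (1-3): L=2.0429, (cx,cy)=(0.9878,0.1557)
member 4 (2-3): L=2.7077, (cx,cy)=(0.3797,0.9251)
member 5 (2-4): L=2.1670, (cx,cy)=(1.0000,0.0000)
member 6 (3-4): L=2.7518, (cx,cy)=(0.4139,-0.9103)
member 7 (3-5): L=2.1238, (cx,cy)=(0.9977,-0.0673)
member 8 (4-5): L=2.5572, (cx,cy)=(0.3832,0.9237)
member 9 (4-6): L=2.0170, (cx,cy)=(1.0000,0.0000)
member 10 (5-6): L=2.5796, (cx,cy)=(0.4020,-0.9156)
solve A·x = −loads:
  F[0-1] = -215.9435 N (compression)
  F[0-2] = +1241.4146 N (tension)
  F[1-2] = +175.9493 N (tension)
  F[1-3] = -180.3528 N (compression)
  F[2-3] = +138.1850 N (tension)
  F[2-4] = +125.6920 N (tension)
  F[3-4] = -103.4501 N (compression)
  F[3-5] = -83.0612 N (compression)
  F[4-5] = +101.9563 N (tension)
  F[4-6] = +43.8003 N (tension)
  F[5-6] = -108.9565 N (compression)
  Rx@0 = -1135.8200 N
  Ry@0 = +188.3650 N
  Ry@6 = +99.7650 N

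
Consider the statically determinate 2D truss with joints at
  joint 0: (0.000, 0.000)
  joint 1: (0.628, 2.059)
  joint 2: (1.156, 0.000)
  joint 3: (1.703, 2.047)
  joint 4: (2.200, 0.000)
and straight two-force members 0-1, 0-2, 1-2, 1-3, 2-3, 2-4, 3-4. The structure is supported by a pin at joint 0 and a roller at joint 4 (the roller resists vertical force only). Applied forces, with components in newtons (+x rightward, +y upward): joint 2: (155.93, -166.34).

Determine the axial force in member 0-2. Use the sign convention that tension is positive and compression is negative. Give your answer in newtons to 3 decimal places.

N=5 nodes, M=7 members, R=3 reactions → 2N=10, M+R=10
member 0 (0-1): L=2.1526, (cx,cy)=(0.2917,0.9565)
member 1 (0-2): L=1.1560, (cx,cy)=(1.0000,0.0000)
member 2 (1-2): L=2.1256, (cx,cy)=(0.2484,-0.9687)
member 3 (1-3): L=1.0751, (cx,cy)=(0.9999,-0.0112)
member 4 (2-3): L=2.1188, (cx,cy)=(0.2582,0.9661)
member 5 (2-4): L=1.0440, (cx,cy)=(1.0000,0.0000)
member 6 (3-4): L=2.1065, (cx,cy)=(0.2359,-0.9718)
solve A·x = −loads:
  F[0-1] = -82.5258 N (compression)
  F[0-2] = +180.0056 N (tension)
  F[1-2] = +82.0021 N (tension)
  F[1-3] = -44.4476 N (compression)
  F[2-3] = +89.9574 N (tension)
  F[2-4] = +21.2212 N (tension)
  F[3-4] = -89.9434 N (compression)
  Rx@0 = -155.9300 N
  Ry@0 = +78.9359 N
  Ry@4 = +87.4041 N

180.006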